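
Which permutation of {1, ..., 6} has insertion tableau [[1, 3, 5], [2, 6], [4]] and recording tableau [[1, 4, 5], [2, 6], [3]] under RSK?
4 2 1 3 6 5

Reverse the RSK construction: for i from n down to 1, find the cell of Q containing i, remove the entry at that cell from P, and reverse-bump it up through P; the value ejected from row 1 is w(i).

Step i=6: Q has 6 at row 2, column 2; remove 6 from row 2 of P and reverse-bump: 6 enters row 1 and ejects 5. So w(6) = 5. P is now [[1, 3, 6], [2], [4]].
Step i=5: Q has 5 at row 1, column 3; remove that cell from P, ejecting 6. So w(5) = 6. P is now [[1, 3], [2], [4]].
Step i=4: Q has 4 at row 1, column 2; remove that cell from P, ejecting 3. So w(4) = 3. P is now [[1], [2], [4]].
Step i=3: Q has 3 at row 3, column 1; remove 4 from row 3 of P and reverse-bump: 4 enters row 2 and ejects 2; 2 enters row 1 and ejects 1. So w(3) = 1. P is now [[2], [4]].
Step i=2: Q has 2 at row 2, column 1; remove 4 from row 2 of P and reverse-bump: 4 enters row 1 and ejects 2. So w(2) = 2. P is now [[4]].
Step i=1: Q has 1 at row 1, column 1; remove that cell from P, ejecting 4. So w(1) = 4. P is now [].

So w = 4 2 1 3 6 5.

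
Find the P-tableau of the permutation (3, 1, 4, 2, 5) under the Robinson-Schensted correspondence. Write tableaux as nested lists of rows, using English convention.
Insert 3: appended to row 1. P = [[3]].
Insert 1: 1 bumps 3 from row 1; 3 starts row 2. P = [[1], [3]].
Insert 4: appended to row 1. P = [[1, 4], [3]].
Insert 2: 2 bumps 4 from row 1; 4 appends to row 2. P = [[1, 2], [3, 4]].
Insert 5: appended to row 1. P = [[1, 2, 5], [3, 4]].

So P = [[1, 2, 5], [3, 4]].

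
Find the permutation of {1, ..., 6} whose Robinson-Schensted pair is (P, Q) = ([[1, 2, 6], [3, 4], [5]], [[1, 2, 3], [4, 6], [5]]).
Reverse RSK: for i = n, n-1, ..., 1, locate i in Q, remove the corresponding corner cell from P, and reverse-bump its entry up through P; the value ejected from row 1 is w(i).

So w = 3 5 6 4 1 2.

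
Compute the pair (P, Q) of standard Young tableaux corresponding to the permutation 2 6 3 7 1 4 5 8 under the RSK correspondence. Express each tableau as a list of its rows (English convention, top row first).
P = [[1, 3, 4, 5, 8], [2, 7], [6]], Q = [[1, 2, 4, 7, 8], [3, 6], [5]]

Insert each entry of the permutation into P by Schensted row insertion, recording in Q the position of each new cell.

Insert 2: appended to row 1. P = [[2]].
Insert 6: appended to row 1. P = [[2, 6]].
Insert 3: 3 bumps 6 from row 1; 6 starts row 2. P = [[2, 3], [6]].
Insert 7: appended to row 1. P = [[2, 3, 7], [6]].
Insert 1: 1 bumps 2 from row 1; 2 bumps 6 from row 2; 6 starts row 3. P = [[1, 3, 7], [2], [6]].
Insert 4: 4 bumps 7 from row 1; 7 appends to row 2. P = [[1, 3, 4], [2, 7], [6]].
Insert 5: appended to row 1. P = [[1, 3, 4, 5], [2, 7], [6]].
Insert 8: appended to row 1. P = [[1, 3, 4, 5, 8], [2, 7], [6]].

So P = [[1, 3, 4, 5, 8], [2, 7], [6]], Q = [[1, 2, 4, 7, 8], [3, 6], [5]].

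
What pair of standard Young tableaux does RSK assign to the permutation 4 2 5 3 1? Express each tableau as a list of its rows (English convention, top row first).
P = [[1, 3], [2, 5], [4]], Q = [[1, 3], [2, 4], [5]]

Insert each entry of the permutation into P by Schensted row insertion, recording in Q the position of each new cell.

Insert 4: appended to row 1. P = [[4]].
Insert 2: 2 bumps 4 from row 1; 4 starts row 2. P = [[2], [4]].
Insert 5: appended to row 1. P = [[2, 5], [4]].
Insert 3: 3 bumps 5 from row 1; 5 appends to row 2. P = [[2, 3], [4, 5]].
Insert 1: 1 bumps 2 from row 1; 2 bumps 4 from row 2; 4 starts row 3. P = [[1, 3], [2, 5], [4]].

So P = [[1, 3], [2, 5], [4]], Q = [[1, 3], [2, 4], [5]].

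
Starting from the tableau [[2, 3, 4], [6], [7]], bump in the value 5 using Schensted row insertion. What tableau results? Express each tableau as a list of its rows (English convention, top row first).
[[2, 3, 4, 5], [6], [7]]

5 is larger than every entry of row 1, so it is appended to row 1. The new tableau is [[2, 3, 4, 5], [6], [7]].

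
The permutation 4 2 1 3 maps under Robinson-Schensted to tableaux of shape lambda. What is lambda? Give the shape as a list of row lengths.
RSK row insertion gives P = [[1, 3], [2], [4]], which has shape [2, 1, 1].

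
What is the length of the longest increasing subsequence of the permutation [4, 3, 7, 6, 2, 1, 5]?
2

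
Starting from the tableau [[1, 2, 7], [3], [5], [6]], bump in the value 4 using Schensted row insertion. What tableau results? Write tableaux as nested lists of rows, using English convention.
In row 1, 4 replaces 7 (the leftmost entry greater than 4); 7 is bumped to row 2. 7 is appended to row 2. The new tableau is [[1, 2, 4], [3, 7], [5], [6]].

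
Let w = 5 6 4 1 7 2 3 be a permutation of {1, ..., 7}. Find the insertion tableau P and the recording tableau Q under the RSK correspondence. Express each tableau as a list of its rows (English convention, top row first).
Insert each entry of the permutation into P by Schensted row insertion, recording in Q the position of each new cell.

Insert 5: appended to row 1. P = [[5]].
Insert 6: appended to row 1. P = [[5, 6]].
Insert 4: 4 bumps 5 from row 1; 5 starts row 2. P = [[4, 6], [5]].
Insert 1: 1 bumps 4 from row 1; 4 bumps 5 from row 2; 5 starts row 3. P = [[1, 6], [4], [5]].
Insert 7: appended to row 1. P = [[1, 6, 7], [4], [5]].
Insert 2: 2 bumps 6 from row 1; 6 appends to row 2. P = [[1, 2, 7], [4, 6], [5]].
Insert 3: 3 bumps 7 from row 1; 7 appends to row 2. P = [[1, 2, 3], [4, 6, 7], [5]].

So P = [[1, 2, 3], [4, 6, 7], [5]], Q = [[1, 2, 5], [3, 6, 7], [4]].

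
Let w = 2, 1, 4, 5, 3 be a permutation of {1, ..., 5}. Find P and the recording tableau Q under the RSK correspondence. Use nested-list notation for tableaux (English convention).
P = [[1, 3, 5], [2, 4]], Q = [[1, 3, 4], [2, 5]]

Insert each entry of the permutation into P by Schensted row insertion, recording in Q the position of each new cell.

Insert 2: appended to row 1. P = [[2]].
Insert 1: 1 bumps 2 from row 1; 2 starts row 2. P = [[1], [2]].
Insert 4: appended to row 1. P = [[1, 4], [2]].
Insert 5: appended to row 1. P = [[1, 4, 5], [2]].
Insert 3: 3 bumps 4 from row 1; 4 appends to row 2. P = [[1, 3, 5], [2, 4]].

So P = [[1, 3, 5], [2, 4]], Q = [[1, 3, 4], [2, 5]].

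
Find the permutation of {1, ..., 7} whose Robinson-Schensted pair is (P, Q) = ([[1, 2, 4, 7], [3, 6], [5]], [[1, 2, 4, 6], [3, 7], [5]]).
1 5 3 6 2 7 4

Reverse the RSK construction: for i from n down to 1, find the cell of Q containing i, remove the entry at that cell from P, and reverse-bump it up through P; the value ejected from row 1 is w(i).

Step i=7: Q has 7 at row 2, column 2; remove 6 from row 2 of P and reverse-bump: 6 enters row 1 and ejects 4. So w(7) = 4. P is now [[1, 2, 6, 7], [3], [5]].
Step i=6: Q has 6 at row 1, column 4; remove that cell from P, ejecting 7. So w(6) = 7. P is now [[1, 2, 6], [3], [5]].
Step i=5: Q has 5 at row 3, column 1; remove 5 from row 3 of P and reverse-bump: 5 enters row 2 and ejects 3; 3 enters row 1 and ejects 2. So w(5) = 2. P is now [[1, 3, 6], [5]].
Step i=4: Q has 4 at row 1, column 3; remove that cell from P, ejecting 6. So w(4) = 6. P is now [[1, 3], [5]].
Step i=3: Q has 3 at row 2, column 1; remove 5 from row 2 of P and reverse-bump: 5 enters row 1 and ejects 3. So w(3) = 3. P is now [[1, 5]].
Step i=2: Q has 2 at row 1, column 2; remove that cell from P, ejecting 5. So w(2) = 5. P is now [[1]].
Step i=1: Q has 1 at row 1, column 1; remove that cell from P, ejecting 1. So w(1) = 1. P is now [].

So w = 1 5 3 6 2 7 4.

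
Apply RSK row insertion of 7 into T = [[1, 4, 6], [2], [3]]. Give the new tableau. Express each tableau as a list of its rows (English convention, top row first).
7 is larger than every entry of row 1, so it is appended to row 1. The new tableau is [[1, 4, 6, 7], [2], [3]].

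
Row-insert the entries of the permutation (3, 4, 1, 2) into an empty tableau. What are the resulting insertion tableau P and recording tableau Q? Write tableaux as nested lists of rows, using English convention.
Insert each entry of the permutation into P by Schensted row insertion, recording in Q the position of each new cell.

Insert 3: appended to row 1. P = [[3]].
Insert 4: appended to row 1. P = [[3, 4]].
Insert 1: 1 bumps 3 from row 1; 3 starts row 2. P = [[1, 4], [3]].
Insert 2: 2 bumps 4 from row 1; 4 appends to row 2. P = [[1, 2], [3, 4]].

So P = [[1, 2], [3, 4]], Q = [[1, 2], [3, 4]].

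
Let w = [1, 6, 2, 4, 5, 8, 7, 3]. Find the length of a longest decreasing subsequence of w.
3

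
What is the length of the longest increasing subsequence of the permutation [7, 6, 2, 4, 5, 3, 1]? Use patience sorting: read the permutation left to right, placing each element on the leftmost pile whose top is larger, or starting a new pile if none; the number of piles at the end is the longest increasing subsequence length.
7: new pile. tops = [7]
6: onto pile 1 (replacing 7). tops = [6]
2: onto pile 1 (replacing 6). tops = [2]
4: new pile. tops = [2, 4]
5: new pile. tops = [2, 4, 5]
3: onto pile 2 (replacing 4). tops = [2, 3, 5]
1: onto pile 1 (replacing 2). tops = [1, 3, 5]

3 piles, so the longest increasing subsequence has length 3.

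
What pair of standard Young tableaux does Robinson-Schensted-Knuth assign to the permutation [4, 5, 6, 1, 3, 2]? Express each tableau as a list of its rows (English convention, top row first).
P = [[1, 2, 6], [3, 5], [4]], Q = [[1, 2, 3], [4, 5], [6]]

Insert each entry of the permutation into P by Schensted row insertion, recording in Q the position of each new cell.

Insert 4: appended to row 1. P = [[4]].
Insert 5: appended to row 1. P = [[4, 5]].
Insert 6: appended to row 1. P = [[4, 5, 6]].
Insert 1: 1 bumps 4 from row 1; 4 starts row 2. P = [[1, 5, 6], [4]].
Insert 3: 3 bumps 5 from row 1; 5 appends to row 2. P = [[1, 3, 6], [4, 5]].
Insert 2: 2 bumps 3 from row 1; 3 bumps 4 from row 2; 4 starts row 3. P = [[1, 2, 6], [3, 5], [4]].

So P = [[1, 2, 6], [3, 5], [4]], Q = [[1, 2, 3], [4, 5], [6]].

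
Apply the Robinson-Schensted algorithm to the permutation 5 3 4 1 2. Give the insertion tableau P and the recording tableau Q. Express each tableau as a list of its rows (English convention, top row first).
Insert each entry of the permutation into P by Schensted row insertion, recording in Q the position of each new cell.

Insert 5: appended to row 1. P = [[5]].
Insert 3: 3 bumps 5 from row 1; 5 starts row 2. P = [[3], [5]].
Insert 4: appended to row 1. P = [[3, 4], [5]].
Insert 1: 1 bumps 3 from row 1; 3 bumps 5 from row 2; 5 starts row 3. P = [[1, 4], [3], [5]].
Insert 2: 2 bumps 4 from row 1; 4 appends to row 2. P = [[1, 2], [3, 4], [5]].

So P = [[1, 2], [3, 4], [5]], Q = [[1, 3], [2, 5], [4]].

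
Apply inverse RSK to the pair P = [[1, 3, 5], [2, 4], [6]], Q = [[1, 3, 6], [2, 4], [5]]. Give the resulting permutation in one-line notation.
2 1 6 4 3 5

Reverse the RSK construction: for i from n down to 1, find the cell of Q containing i, remove the entry at that cell from P, and reverse-bump it up through P; the value ejected from row 1 is w(i).

Step i=6: Q has 6 at row 1, column 3; remove that cell from P, ejecting 5. So w(6) = 5. P is now [[1, 3], [2, 4], [6]].
Step i=5: Q has 5 at row 3, column 1; remove 6 from row 3 of P and reverse-bump: 6 enters row 2 and ejects 4; 4 enters row 1 and ejects 3. So w(5) = 3. P is now [[1, 4], [2, 6]].
Step i=4: Q has 4 at row 2, column 2; remove 6 from row 2 of P and reverse-bump: 6 enters row 1 and ejects 4. So w(4) = 4. P is now [[1, 6], [2]].
Step i=3: Q has 3 at row 1, column 2; remove that cell from P, ejecting 6. So w(3) = 6. P is now [[1], [2]].
Step i=2: Q has 2 at row 2, column 1; remove 2 from row 2 of P and reverse-bump: 2 enters row 1 and ejects 1. So w(2) = 1. P is now [[2]].
Step i=1: Q has 1 at row 1, column 1; remove that cell from P, ejecting 2. So w(1) = 2. P is now [].

So w = 2 1 6 4 3 5.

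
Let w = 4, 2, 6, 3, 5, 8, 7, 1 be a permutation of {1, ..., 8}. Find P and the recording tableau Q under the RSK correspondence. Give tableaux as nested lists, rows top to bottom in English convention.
Insert each entry of the permutation into P by Schensted row insertion, recording in Q the position of each new cell.

Insert 4: appended to row 1. P = [[4]], Q = [[1]].
Insert 2: 2 bumps 4 from row 1; 4 starts row 2. P = [[2], [4]], Q = [[1], [2]].
Insert 6: appended to row 1. P = [[2, 6], [4]], Q = [[1, 3], [2]].
Insert 3: 3 bumps 6 from row 1; 6 appends to row 2. P = [[2, 3], [4, 6]], Q = [[1, 3], [2, 4]].
Insert 5: appended to row 1. P = [[2, 3, 5], [4, 6]], Q = [[1, 3, 5], [2, 4]].
Insert 8: appended to row 1. P = [[2, 3, 5, 8], [4, 6]], Q = [[1, 3, 5, 6], [2, 4]].
Insert 7: 7 bumps 8 from row 1; 8 appends to row 2. P = [[2, 3, 5, 7], [4, 6, 8]], Q = [[1, 3, 5, 6], [2, 4, 7]].
Insert 1: 1 bumps 2 from row 1; 2 bumps 4 from row 2; 4 starts row 3. P = [[1, 3, 5, 7], [2, 6, 8], [4]], Q = [[1, 3, 5, 6], [2, 4, 7], [8]].

So P = [[1, 3, 5, 7], [2, 6, 8], [4]], Q = [[1, 3, 5, 6], [2, 4, 7], [8]].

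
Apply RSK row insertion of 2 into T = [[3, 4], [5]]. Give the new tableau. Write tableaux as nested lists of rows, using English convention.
In row 1, 2 replaces 3 (the leftmost entry greater than 2); 3 is bumped to row 2. In row 2, 3 replaces 5 (the leftmost entry greater than 3); 5 is bumped to row 3. 5 starts a new row 3. The new tableau is [[2, 4], [3], [5]].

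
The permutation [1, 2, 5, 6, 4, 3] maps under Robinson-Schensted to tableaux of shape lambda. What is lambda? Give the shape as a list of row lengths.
Row-insert each entry into an empty tableau.

After inserting 1: P = [[1]].
After inserting 2: P = [[1, 2]].
After inserting 5: P = [[1, 2, 5]].
After inserting 6: P = [[1, 2, 5, 6]].
After inserting 4: P = [[1, 2, 4, 6], [5]].
After inserting 3: P = [[1, 2, 3, 6], [4], [5]].

The final insertion tableau P = [[1, 2, 3, 6], [4], [5]] has shape [4, 1, 1].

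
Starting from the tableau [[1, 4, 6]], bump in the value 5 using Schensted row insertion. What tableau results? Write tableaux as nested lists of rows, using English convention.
In row 1, 5 replaces 6 (the leftmost entry greater than 5); 6 is bumped to row 2. 6 starts a new row 2. The new tableau is [[1, 4, 5], [6]].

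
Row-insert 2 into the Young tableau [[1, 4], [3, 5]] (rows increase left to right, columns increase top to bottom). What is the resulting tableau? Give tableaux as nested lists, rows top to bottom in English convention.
[[1, 2], [3, 4], [5]]

In row 1, 2 replaces 4 (the leftmost entry greater than 2); 4 is bumped to row 2. In row 2, 4 replaces 5 (the leftmost entry greater than 4); 5 is bumped to row 3. 5 starts a new row 3. The new tableau is [[1, 2], [3, 4], [5]].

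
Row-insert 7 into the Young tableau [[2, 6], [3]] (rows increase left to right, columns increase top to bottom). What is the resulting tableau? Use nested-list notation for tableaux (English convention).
7 is larger than every entry of row 1, so it is appended to row 1. The new tableau is [[2, 6, 7], [3]].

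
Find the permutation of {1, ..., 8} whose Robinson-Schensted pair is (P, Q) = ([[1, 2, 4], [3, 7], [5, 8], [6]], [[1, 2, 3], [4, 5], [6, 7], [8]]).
1 6 8 5 7 3 4 2

Reverse RSK: for i = n, n-1, ..., 1, locate i in Q, remove the corresponding corner cell from P, and reverse-bump its entry up through P; the value ejected from row 1 is w(i).

So w = 1 6 8 5 7 3 4 2.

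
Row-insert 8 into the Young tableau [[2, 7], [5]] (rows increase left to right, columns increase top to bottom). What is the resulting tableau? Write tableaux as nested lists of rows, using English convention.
8 is larger than every entry of row 1, so it is appended to row 1. The new tableau is [[2, 7, 8], [5]].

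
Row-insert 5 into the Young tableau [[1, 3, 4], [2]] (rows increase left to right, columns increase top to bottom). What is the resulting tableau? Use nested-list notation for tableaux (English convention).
[[1, 3, 4, 5], [2]]

5 is larger than every entry of row 1, so it is appended to row 1. The new tableau is [[1, 3, 4, 5], [2]].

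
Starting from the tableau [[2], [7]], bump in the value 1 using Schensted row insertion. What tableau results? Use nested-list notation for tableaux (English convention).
[[1], [2], [7]]

In row 1, 1 replaces 2 (the leftmost entry greater than 1); 2 is bumped to row 2. In row 2, 2 replaces 7 (the leftmost entry greater than 2); 7 is bumped to row 3. 7 starts a new row 3. The new tableau is [[1], [2], [7]].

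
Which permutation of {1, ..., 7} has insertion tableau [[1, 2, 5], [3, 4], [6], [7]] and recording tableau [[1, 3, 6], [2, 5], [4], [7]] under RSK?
Reverse the RSK construction: for i from n down to 1, find the cell of Q containing i, remove the entry at that cell from P, and reverse-bump it up through P; the value ejected from row 1 is w(i).

Step i=7: Q has 7 at row 4, column 1; remove 7 from row 4 of P and reverse-bump: 7 enters row 3 and ejects 6; 6 enters row 2 and ejects 4; 4 enters row 1 and ejects 2. So w(7) = 2. P is now [[1, 4, 5], [3, 6], [7]].
Step i=6: Q has 6 at row 1, column 3; remove that cell from P, ejecting 5. So w(6) = 5. P is now [[1, 4], [3, 6], [7]].
Step i=5: Q has 5 at row 2, column 2; remove 6 from row 2 of P and reverse-bump: 6 enters row 1 and ejects 4. So w(5) = 4. P is now [[1, 6], [3], [7]].
Step i=4: Q has 4 at row 3, column 1; remove 7 from row 3 of P and reverse-bump: 7 enters row 2 and ejects 3; 3 enters row 1 and ejects 1. So w(4) = 1. P is now [[3, 6], [7]].
Step i=3: Q has 3 at row 1, column 2; remove that cell from P, ejecting 6. So w(3) = 6. P is now [[3], [7]].
Step i=2: Q has 2 at row 2, column 1; remove 7 from row 2 of P and reverse-bump: 7 enters row 1 and ejects 3. So w(2) = 3. P is now [[7]].
Step i=1: Q has 1 at row 1, column 1; remove that cell from P, ejecting 7. So w(1) = 7. P is now [].

So w = 7 3 6 1 4 5 2.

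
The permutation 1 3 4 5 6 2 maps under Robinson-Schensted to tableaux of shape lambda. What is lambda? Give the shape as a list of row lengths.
[5, 1]

RSK row insertion gives P = [[1, 2, 4, 5, 6], [3]], which has shape [5, 1].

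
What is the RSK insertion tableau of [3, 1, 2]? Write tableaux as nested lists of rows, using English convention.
P = [[1, 2], [3]]

Insert 3: appended to row 1. P = [[3]].
Insert 1: 1 bumps 3 from row 1; 3 starts row 2. P = [[1], [3]].
Insert 2: appended to row 1. P = [[1, 2], [3]].

So P = [[1, 2], [3]].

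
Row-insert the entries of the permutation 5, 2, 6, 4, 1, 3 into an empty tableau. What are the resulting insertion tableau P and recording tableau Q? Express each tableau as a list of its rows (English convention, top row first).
Insert each entry of the permutation into P by Schensted row insertion, recording in Q the position of each new cell.

Insert 5: appended to row 1. P = [[5]].
Insert 2: 2 bumps 5 from row 1; 5 starts row 2. P = [[2], [5]].
Insert 6: appended to row 1. P = [[2, 6], [5]].
Insert 4: 4 bumps 6 from row 1; 6 appends to row 2. P = [[2, 4], [5, 6]].
Insert 1: 1 bumps 2 from row 1; 2 bumps 5 from row 2; 5 starts row 3. P = [[1, 4], [2, 6], [5]].
Insert 3: 3 bumps 4 from row 1; 4 bumps 6 from row 2; 6 appends to row 3. P = [[1, 3], [2, 4], [5, 6]].

So P = [[1, 3], [2, 4], [5, 6]], Q = [[1, 3], [2, 4], [5, 6]].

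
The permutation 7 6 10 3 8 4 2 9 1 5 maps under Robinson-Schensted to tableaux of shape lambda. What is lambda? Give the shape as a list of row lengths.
[3, 3, 2, 1, 1]

Row-insert each entry into an empty tableau.

After inserting 7: P = [[7]].
After inserting 6: P = [[6], [7]].
After inserting 10: P = [[6, 10], [7]].
After inserting 3: P = [[3, 10], [6], [7]].
After inserting 8: P = [[3, 8], [6, 10], [7]].
After inserting 4: P = [[3, 4], [6, 8], [7, 10]].
After inserting 2: P = [[2, 4], [3, 8], [6, 10], [7]].
After inserting 9: P = [[2, 4, 9], [3, 8], [6, 10], [7]].
After inserting 1: P = [[1, 4, 9], [2, 8], [3, 10], [6], [7]].
After inserting 5: P = [[1, 4, 5], [2, 8, 9], [3, 10], [6], [7]].

The final insertion tableau P = [[1, 4, 5], [2, 8, 9], [3, 10], [6], [7]] has shape [3, 3, 2, 1, 1].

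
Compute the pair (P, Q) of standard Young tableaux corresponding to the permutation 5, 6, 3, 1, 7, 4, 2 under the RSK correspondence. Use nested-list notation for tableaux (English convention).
Insert each entry of the permutation into P by Schensted row insertion, recording in Q the position of each new cell.

Insert 5: appended to row 1. P = [[5]], Q = [[1]].
Insert 6: appended to row 1. P = [[5, 6]], Q = [[1, 2]].
Insert 3: 3 bumps 5 from row 1; 5 starts row 2. P = [[3, 6], [5]], Q = [[1, 2], [3]].
Insert 1: 1 bumps 3 from row 1; 3 bumps 5 from row 2; 5 starts row 3. P = [[1, 6], [3], [5]], Q = [[1, 2], [3], [4]].
Insert 7: appended to row 1. P = [[1, 6, 7], [3], [5]], Q = [[1, 2, 5], [3], [4]].
Insert 4: 4 bumps 6 from row 1; 6 appends to row 2. P = [[1, 4, 7], [3, 6], [5]], Q = [[1, 2, 5], [3, 6], [4]].
Insert 2: 2 bumps 4 from row 1; 4 bumps 6 from row 2; 6 appends to row 3. P = [[1, 2, 7], [3, 4], [5, 6]], Q = [[1, 2, 5], [3, 6], [4, 7]].

So P = [[1, 2, 7], [3, 4], [5, 6]], Q = [[1, 2, 5], [3, 6], [4, 7]].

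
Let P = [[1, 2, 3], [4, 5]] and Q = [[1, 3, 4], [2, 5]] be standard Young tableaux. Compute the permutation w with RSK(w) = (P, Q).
4 1 2 5 3

Reverse the RSK construction: for i from n down to 1, find the cell of Q containing i, remove the entry at that cell from P, and reverse-bump it up through P; the value ejected from row 1 is w(i).

Step i=5: Q has 5 at row 2, column 2; remove 5 from row 2 of P and reverse-bump: 5 enters row 1 and ejects 3. So w(5) = 3. P is now [[1, 2, 5], [4]].
Step i=4: Q has 4 at row 1, column 3; remove that cell from P, ejecting 5. So w(4) = 5. P is now [[1, 2], [4]].
Step i=3: Q has 3 at row 1, column 2; remove that cell from P, ejecting 2. So w(3) = 2. P is now [[1], [4]].
Step i=2: Q has 2 at row 2, column 1; remove 4 from row 2 of P and reverse-bump: 4 enters row 1 and ejects 1. So w(2) = 1. P is now [[4]].
Step i=1: Q has 1 at row 1, column 1; remove that cell from P, ejecting 4. So w(1) = 4. P is now [].

So w = 4 1 2 5 3.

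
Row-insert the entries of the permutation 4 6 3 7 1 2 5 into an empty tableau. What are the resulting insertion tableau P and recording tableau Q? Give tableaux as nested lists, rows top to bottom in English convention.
Insert each entry of the permutation into P by Schensted row insertion, recording in Q the position of each new cell.

After inserting 4: P = [[4]].
After inserting 6: P = [[4, 6]].
After inserting 3: P = [[3, 6], [4]].
After inserting 7: P = [[3, 6, 7], [4]].
After inserting 1: P = [[1, 6, 7], [3], [4]].
After inserting 2: P = [[1, 2, 7], [3, 6], [4]].
After inserting 5: P = [[1, 2, 5], [3, 6, 7], [4]].

So P = [[1, 2, 5], [3, 6, 7], [4]], Q = [[1, 2, 4], [3, 6, 7], [5]].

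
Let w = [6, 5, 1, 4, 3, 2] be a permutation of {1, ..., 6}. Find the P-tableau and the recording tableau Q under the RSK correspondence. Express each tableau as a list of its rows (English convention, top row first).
P = [[1, 2], [3], [4], [5], [6]], Q = [[1, 4], [2], [3], [5], [6]]

Insert each entry of the permutation into P by Schensted row insertion, recording in Q the position of each new cell.

After inserting 6: P = [[6]].
After inserting 5: P = [[5], [6]].
After inserting 1: P = [[1], [5], [6]].
After inserting 4: P = [[1, 4], [5], [6]].
After inserting 3: P = [[1, 3], [4], [5], [6]].
After inserting 2: P = [[1, 2], [3], [4], [5], [6]].

So P = [[1, 2], [3], [4], [5], [6]], Q = [[1, 4], [2], [3], [5], [6]].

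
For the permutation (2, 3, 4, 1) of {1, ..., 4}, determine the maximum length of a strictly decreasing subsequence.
2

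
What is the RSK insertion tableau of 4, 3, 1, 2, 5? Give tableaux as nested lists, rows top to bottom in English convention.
Insert 4: appended to row 1. P = [[4]].
Insert 3: 3 bumps 4 from row 1; 4 starts row 2. P = [[3], [4]].
Insert 1: 1 bumps 3 from row 1; 3 bumps 4 from row 2; 4 starts row 3. P = [[1], [3], [4]].
Insert 2: appended to row 1. P = [[1, 2], [3], [4]].
Insert 5: appended to row 1. P = [[1, 2, 5], [3], [4]].

So P = [[1, 2, 5], [3], [4]].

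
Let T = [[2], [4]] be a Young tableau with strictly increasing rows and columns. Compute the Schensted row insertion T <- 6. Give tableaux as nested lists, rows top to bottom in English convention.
6 is larger than every entry of row 1, so it is appended to row 1. The new tableau is [[2, 6], [4]].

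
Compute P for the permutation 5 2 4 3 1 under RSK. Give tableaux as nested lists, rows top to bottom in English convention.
Insert 5: appended to row 1. P = [[5]].
Insert 2: 2 bumps 5 from row 1; 5 starts row 2. P = [[2], [5]].
Insert 4: appended to row 1. P = [[2, 4], [5]].
Insert 3: 3 bumps 4 from row 1; 4 bumps 5 from row 2; 5 starts row 3. P = [[2, 3], [4], [5]].
Insert 1: 1 bumps 2 from row 1; 2 bumps 4 from row 2; 4 bumps 5 from row 3; 5 starts row 4. P = [[1, 3], [2], [4], [5]].

So P = [[1, 3], [2], [4], [5]].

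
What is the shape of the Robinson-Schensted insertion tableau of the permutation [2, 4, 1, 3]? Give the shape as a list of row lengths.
Row-insert each entry into an empty tableau.

After inserting 2: P = [[2]].
After inserting 4: P = [[2, 4]].
After inserting 1: P = [[1, 4], [2]].
After inserting 3: P = [[1, 3], [2, 4]].

The final insertion tableau P = [[1, 3], [2, 4]] has shape [2, 2].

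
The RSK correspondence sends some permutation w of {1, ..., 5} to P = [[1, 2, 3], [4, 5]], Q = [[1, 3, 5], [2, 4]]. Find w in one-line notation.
4 1 5 2 3

Reverse the RSK construction: for i from n down to 1, find the cell of Q containing i, remove the entry at that cell from P, and reverse-bump it up through P; the value ejected from row 1 is w(i).

Step i=5: Q has 5 at row 1, column 3; remove that cell from P, ejecting 3. So w(5) = 3. P is now [[1, 2], [4, 5]].
Step i=4: Q has 4 at row 2, column 2; remove 5 from row 2 of P and reverse-bump: 5 enters row 1 and ejects 2. So w(4) = 2. P is now [[1, 5], [4]].
Step i=3: Q has 3 at row 1, column 2; remove that cell from P, ejecting 5. So w(3) = 5. P is now [[1], [4]].
Step i=2: Q has 2 at row 2, column 1; remove 4 from row 2 of P and reverse-bump: 4 enters row 1 and ejects 1. So w(2) = 1. P is now [[4]].
Step i=1: Q has 1 at row 1, column 1; remove that cell from P, ejecting 4. So w(1) = 4. P is now [].

So w = 4 1 5 2 3.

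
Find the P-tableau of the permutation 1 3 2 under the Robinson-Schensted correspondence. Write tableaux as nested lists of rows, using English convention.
Insert 1: appended to row 1. P = [[1]].
Insert 3: appended to row 1. P = [[1, 3]].
Insert 2: 2 bumps 3 from row 1; 3 starts row 2. P = [[1, 2], [3]].

So P = [[1, 2], [3]].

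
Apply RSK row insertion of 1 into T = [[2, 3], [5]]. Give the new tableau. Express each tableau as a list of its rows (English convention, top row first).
[[1, 3], [2], [5]]

In row 1, 1 replaces 2 (the leftmost entry greater than 1); 2 is bumped to row 2. In row 2, 2 replaces 5 (the leftmost entry greater than 2); 5 is bumped to row 3. 5 starts a new row 3. The new tableau is [[1, 3], [2], [5]].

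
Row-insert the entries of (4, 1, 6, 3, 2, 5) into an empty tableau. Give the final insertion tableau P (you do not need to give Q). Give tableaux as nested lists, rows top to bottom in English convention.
Insert 4: appended to row 1. P = [[4]].
Insert 1: 1 bumps 4 from row 1; 4 starts row 2. P = [[1], [4]].
Insert 6: appended to row 1. P = [[1, 6], [4]].
Insert 3: 3 bumps 6 from row 1; 6 appends to row 2. P = [[1, 3], [4, 6]].
Insert 2: 2 bumps 3 from row 1; 3 bumps 4 from row 2; 4 starts row 3. P = [[1, 2], [3, 6], [4]].
Insert 5: appended to row 1. P = [[1, 2, 5], [3, 6], [4]].

So P = [[1, 2, 5], [3, 6], [4]].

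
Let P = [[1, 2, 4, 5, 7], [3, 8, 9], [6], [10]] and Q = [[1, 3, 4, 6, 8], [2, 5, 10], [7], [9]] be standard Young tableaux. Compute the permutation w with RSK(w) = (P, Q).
Reverse the RSK construction: for i from n down to 1, find the cell of Q containing i, remove the entry at that cell from P, and reverse-bump it up through P; the value ejected from row 1 is w(i).

Step i=10: Q has 10 at row 2, column 3; remove 9 from row 2 of P and reverse-bump: 9 enters row 1 and ejects 7. So w(10) = 7. P is now [[1, 2, 4, 5, 9], [3, 8], [6], [10]].
Step i=9: Q has 9 at row 4, column 1; remove 10 from row 4 of P and reverse-bump: 10 enters row 3 and ejects 6; 6 enters row 2 and ejects 3; 3 enters row 1 and ejects 2. So w(9) = 2. P is now [[1, 3, 4, 5, 9], [6, 8], [10]].
Step i=8: Q has 8 at row 1, column 5; remove that cell from P, ejecting 9. So w(8) = 9. P is now [[1, 3, 4, 5], [6, 8], [10]].
Step i=7: Q has 7 at row 3, column 1; remove 10 from row 3 of P and reverse-bump: 10 enters row 2 and ejects 8; 8 enters row 1 and ejects 5. So w(7) = 5. P is now [[1, 3, 4, 8], [6, 10]].
Step i=6: Q has 6 at row 1, column 4; remove that cell from P, ejecting 8. So w(6) = 8. P is now [[1, 3, 4], [6, 10]].
Step i=5: Q has 5 at row 2, column 2; remove 10 from row 2 of P and reverse-bump: 10 enters row 1 and ejects 4. So w(5) = 4. P is now [[1, 3, 10], [6]].
Step i=4: Q has 4 at row 1, column 3; remove that cell from P, ejecting 10. So w(4) = 10. P is now [[1, 3], [6]].
Step i=3: Q has 3 at row 1, column 2; remove that cell from P, ejecting 3. So w(3) = 3. P is now [[1], [6]].
Step i=2: Q has 2 at row 2, column 1; remove 6 from row 2 of P and reverse-bump: 6 enters row 1 and ejects 1. So w(2) = 1. P is now [[6]].
Step i=1: Q has 1 at row 1, column 1; remove that cell from P, ejecting 6. So w(1) = 6. P is now [].

So w = 6 1 3 10 4 8 5 9 2 7.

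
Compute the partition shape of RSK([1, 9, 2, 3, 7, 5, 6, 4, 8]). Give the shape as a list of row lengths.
Row-insert each entry into an empty tableau.

After inserting 1: P = [[1]].
After inserting 9: P = [[1, 9]].
After inserting 2: P = [[1, 2], [9]].
After inserting 3: P = [[1, 2, 3], [9]].
After inserting 7: P = [[1, 2, 3, 7], [9]].
After inserting 5: P = [[1, 2, 3, 5], [7], [9]].
After inserting 6: P = [[1, 2, 3, 5, 6], [7], [9]].
After inserting 4: P = [[1, 2, 3, 4, 6], [5], [7], [9]].
After inserting 8: P = [[1, 2, 3, 4, 6, 8], [5], [7], [9]].

The final insertion tableau P = [[1, 2, 3, 4, 6, 8], [5], [7], [9]] has shape [6, 1, 1, 1].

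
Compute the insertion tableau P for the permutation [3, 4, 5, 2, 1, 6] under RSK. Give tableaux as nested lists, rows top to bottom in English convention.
P = [[1, 4, 5, 6], [2], [3]]

Insert 3: appended to row 1. P = [[3]].
Insert 4: appended to row 1. P = [[3, 4]].
Insert 5: appended to row 1. P = [[3, 4, 5]].
Insert 2: 2 bumps 3 from row 1; 3 starts row 2. P = [[2, 4, 5], [3]].
Insert 1: 1 bumps 2 from row 1; 2 bumps 3 from row 2; 3 starts row 3. P = [[1, 4, 5], [2], [3]].
Insert 6: appended to row 1. P = [[1, 4, 5, 6], [2], [3]].

So P = [[1, 4, 5, 6], [2], [3]].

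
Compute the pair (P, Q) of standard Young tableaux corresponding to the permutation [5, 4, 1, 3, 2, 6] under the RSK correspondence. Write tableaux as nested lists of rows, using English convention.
P = [[1, 2, 6], [3], [4], [5]], Q = [[1, 4, 6], [2], [3], [5]]

Insert each entry of the permutation into P by Schensted row insertion, recording in Q the position of each new cell.

Insert 5: appended to row 1. P = [[5]].
Insert 4: 4 bumps 5 from row 1; 5 starts row 2. P = [[4], [5]].
Insert 1: 1 bumps 4 from row 1; 4 bumps 5 from row 2; 5 starts row 3. P = [[1], [4], [5]].
Insert 3: appended to row 1. P = [[1, 3], [4], [5]].
Insert 2: 2 bumps 3 from row 1; 3 bumps 4 from row 2; 4 bumps 5 from row 3; 5 starts row 4. P = [[1, 2], [3], [4], [5]].
Insert 6: appended to row 1. P = [[1, 2, 6], [3], [4], [5]].

So P = [[1, 2, 6], [3], [4], [5]], Q = [[1, 4, 6], [2], [3], [5]].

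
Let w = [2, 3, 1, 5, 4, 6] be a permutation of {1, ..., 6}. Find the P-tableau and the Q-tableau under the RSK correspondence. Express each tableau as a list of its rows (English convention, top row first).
Insert each entry of the permutation into P by Schensted row insertion, recording in Q the position of each new cell.

Insert 2: appended to row 1. P = [[2]].
Insert 3: appended to row 1. P = [[2, 3]].
Insert 1: 1 bumps 2 from row 1; 2 starts row 2. P = [[1, 3], [2]].
Insert 5: appended to row 1. P = [[1, 3, 5], [2]].
Insert 4: 4 bumps 5 from row 1; 5 appends to row 2. P = [[1, 3, 4], [2, 5]].
Insert 6: appended to row 1. P = [[1, 3, 4, 6], [2, 5]].

So P = [[1, 3, 4, 6], [2, 5]], Q = [[1, 2, 4, 6], [3, 5]].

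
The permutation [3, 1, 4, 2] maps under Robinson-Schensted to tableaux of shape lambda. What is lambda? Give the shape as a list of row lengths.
Row-insert each entry into an empty tableau.

After inserting 3: P = [[3]].
After inserting 1: P = [[1], [3]].
After inserting 4: P = [[1, 4], [3]].
After inserting 2: P = [[1, 2], [3, 4]].

The final insertion tableau P = [[1, 2], [3, 4]] has shape [2, 2].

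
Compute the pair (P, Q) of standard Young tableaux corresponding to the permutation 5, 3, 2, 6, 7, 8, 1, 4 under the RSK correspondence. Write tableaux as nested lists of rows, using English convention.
P = [[1, 4, 7, 8], [2, 6], [3], [5]], Q = [[1, 4, 5, 6], [2, 8], [3], [7]]

Insert each entry of the permutation into P by Schensted row insertion, recording in Q the position of each new cell.

Insert 5: appended to row 1. P = [[5]].
Insert 3: 3 bumps 5 from row 1; 5 starts row 2. P = [[3], [5]].
Insert 2: 2 bumps 3 from row 1; 3 bumps 5 from row 2; 5 starts row 3. P = [[2], [3], [5]].
Insert 6: appended to row 1. P = [[2, 6], [3], [5]].
Insert 7: appended to row 1. P = [[2, 6, 7], [3], [5]].
Insert 8: appended to row 1. P = [[2, 6, 7, 8], [3], [5]].
Insert 1: 1 bumps 2 from row 1; 2 bumps 3 from row 2; 3 bumps 5 from row 3; 5 starts row 4. P = [[1, 6, 7, 8], [2], [3], [5]].
Insert 4: 4 bumps 6 from row 1; 6 appends to row 2. P = [[1, 4, 7, 8], [2, 6], [3], [5]].

So P = [[1, 4, 7, 8], [2, 6], [3], [5]], Q = [[1, 4, 5, 6], [2, 8], [3], [7]].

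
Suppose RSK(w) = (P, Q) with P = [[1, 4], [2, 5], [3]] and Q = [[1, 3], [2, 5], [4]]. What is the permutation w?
3 2 5 1 4

Reverse the RSK construction: for i from n down to 1, find the cell of Q containing i, remove the entry at that cell from P, and reverse-bump it up through P; the value ejected from row 1 is w(i).

Step i=5: Q has 5 at row 2, column 2; remove 5 from row 2 of P and reverse-bump: 5 enters row 1 and ejects 4. So w(5) = 4. P is now [[1, 5], [2], [3]].
Step i=4: Q has 4 at row 3, column 1; remove 3 from row 3 of P and reverse-bump: 3 enters row 2 and ejects 2; 2 enters row 1 and ejects 1. So w(4) = 1. P is now [[2, 5], [3]].
Step i=3: Q has 3 at row 1, column 2; remove that cell from P, ejecting 5. So w(3) = 5. P is now [[2], [3]].
Step i=2: Q has 2 at row 2, column 1; remove 3 from row 2 of P and reverse-bump: 3 enters row 1 and ejects 2. So w(2) = 2. P is now [[3]].
Step i=1: Q has 1 at row 1, column 1; remove that cell from P, ejecting 3. So w(1) = 3. P is now [].

So w = 3 2 5 1 4.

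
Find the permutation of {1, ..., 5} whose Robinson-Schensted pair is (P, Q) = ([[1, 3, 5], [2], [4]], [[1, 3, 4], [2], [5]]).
Reverse the RSK construction: for i from n down to 1, find the cell of Q containing i, remove the entry at that cell from P, and reverse-bump it up through P; the value ejected from row 1 is w(i).

Step i=5: Q has 5 at row 3, column 1; remove 4 from row 3 of P and reverse-bump: 4 enters row 2 and ejects 2; 2 enters row 1 and ejects 1. So w(5) = 1. P is now [[2, 3, 5], [4]].
Step i=4: Q has 4 at row 1, column 3; remove that cell from P, ejecting 5. So w(4) = 5. P is now [[2, 3], [4]].
Step i=3: Q has 3 at row 1, column 2; remove that cell from P, ejecting 3. So w(3) = 3. P is now [[2], [4]].
Step i=2: Q has 2 at row 2, column 1; remove 4 from row 2 of P and reverse-bump: 4 enters row 1 and ejects 2. So w(2) = 2. P is now [[4]].
Step i=1: Q has 1 at row 1, column 1; remove that cell from P, ejecting 4. So w(1) = 4. P is now [].

So w = 4 2 3 5 1.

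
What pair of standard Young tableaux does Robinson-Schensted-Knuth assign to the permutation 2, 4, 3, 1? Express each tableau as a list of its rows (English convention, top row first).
Insert each entry of the permutation into P by Schensted row insertion, recording in Q the position of each new cell.

After inserting 2: P = [[2]].
After inserting 4: P = [[2, 4]].
After inserting 3: P = [[2, 3], [4]].
After inserting 1: P = [[1, 3], [2], [4]].

So P = [[1, 3], [2], [4]], Q = [[1, 2], [3], [4]].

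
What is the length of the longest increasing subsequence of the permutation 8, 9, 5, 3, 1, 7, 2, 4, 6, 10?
5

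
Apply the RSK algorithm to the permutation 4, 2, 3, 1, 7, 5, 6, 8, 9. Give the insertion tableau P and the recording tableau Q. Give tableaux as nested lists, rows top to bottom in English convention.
P = [[1, 3, 5, 6, 8, 9], [2, 7], [4]], Q = [[1, 3, 5, 7, 8, 9], [2, 6], [4]]

Insert each entry of the permutation into P by Schensted row insertion, recording in Q the position of each new cell.

Insert 4: appended to row 1. P = [[4]].
Insert 2: 2 bumps 4 from row 1; 4 starts row 2. P = [[2], [4]].
Insert 3: appended to row 1. P = [[2, 3], [4]].
Insert 1: 1 bumps 2 from row 1; 2 bumps 4 from row 2; 4 starts row 3. P = [[1, 3], [2], [4]].
Insert 7: appended to row 1. P = [[1, 3, 7], [2], [4]].
Insert 5: 5 bumps 7 from row 1; 7 appends to row 2. P = [[1, 3, 5], [2, 7], [4]].
Insert 6: appended to row 1. P = [[1, 3, 5, 6], [2, 7], [4]].
Insert 8: appended to row 1. P = [[1, 3, 5, 6, 8], [2, 7], [4]].
Insert 9: appended to row 1. P = [[1, 3, 5, 6, 8, 9], [2, 7], [4]].

So P = [[1, 3, 5, 6, 8, 9], [2, 7], [4]], Q = [[1, 3, 5, 7, 8, 9], [2, 6], [4]].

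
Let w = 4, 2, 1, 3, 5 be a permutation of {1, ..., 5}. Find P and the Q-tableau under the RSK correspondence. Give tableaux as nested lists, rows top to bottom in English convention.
Insert each entry of the permutation into P by Schensted row insertion, recording in Q the position of each new cell.

Insert 4: appended to row 1. P = [[4]].
Insert 2: 2 bumps 4 from row 1; 4 starts row 2. P = [[2], [4]].
Insert 1: 1 bumps 2 from row 1; 2 bumps 4 from row 2; 4 starts row 3. P = [[1], [2], [4]].
Insert 3: appended to row 1. P = [[1, 3], [2], [4]].
Insert 5: appended to row 1. P = [[1, 3, 5], [2], [4]].

So P = [[1, 3, 5], [2], [4]], Q = [[1, 4, 5], [2], [3]].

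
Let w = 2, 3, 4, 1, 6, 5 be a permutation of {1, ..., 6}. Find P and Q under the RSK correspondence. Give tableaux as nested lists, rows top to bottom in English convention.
Insert each entry of the permutation into P by Schensted row insertion, recording in Q the position of each new cell.

After inserting 2: P = [[2]].
After inserting 3: P = [[2, 3]].
After inserting 4: P = [[2, 3, 4]].
After inserting 1: P = [[1, 3, 4], [2]].
After inserting 6: P = [[1, 3, 4, 6], [2]].
After inserting 5: P = [[1, 3, 4, 5], [2, 6]].

So P = [[1, 3, 4, 5], [2, 6]], Q = [[1, 2, 3, 5], [4, 6]].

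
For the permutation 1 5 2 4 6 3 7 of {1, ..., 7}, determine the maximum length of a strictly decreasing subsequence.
3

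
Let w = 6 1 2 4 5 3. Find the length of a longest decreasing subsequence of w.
3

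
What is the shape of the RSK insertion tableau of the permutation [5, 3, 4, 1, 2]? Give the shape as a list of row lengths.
[2, 2, 1]

Row-insert each entry into an empty tableau.

After inserting 5: P = [[5]].
After inserting 3: P = [[3], [5]].
After inserting 4: P = [[3, 4], [5]].
After inserting 1: P = [[1, 4], [3], [5]].
After inserting 2: P = [[1, 2], [3, 4], [5]].

The final insertion tableau P = [[1, 2], [3, 4], [5]] has shape [2, 2, 1].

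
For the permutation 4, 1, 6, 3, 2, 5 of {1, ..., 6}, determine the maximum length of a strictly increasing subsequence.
3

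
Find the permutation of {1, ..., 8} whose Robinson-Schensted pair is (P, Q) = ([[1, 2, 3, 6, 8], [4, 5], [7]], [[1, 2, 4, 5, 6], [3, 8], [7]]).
1 7 4 5 6 8 2 3

Reverse the RSK construction: for i from n down to 1, find the cell of Q containing i, remove the entry at that cell from P, and reverse-bump it up through P; the value ejected from row 1 is w(i).

Step i=8: Q has 8 at row 2, column 2; remove 5 from row 2 of P and reverse-bump: 5 enters row 1 and ejects 3. So w(8) = 3. P is now [[1, 2, 5, 6, 8], [4], [7]].
Step i=7: Q has 7 at row 3, column 1; remove 7 from row 3 of P and reverse-bump: 7 enters row 2 and ejects 4; 4 enters row 1 and ejects 2. So w(7) = 2. P is now [[1, 4, 5, 6, 8], [7]].
Step i=6: Q has 6 at row 1, column 5; remove that cell from P, ejecting 8. So w(6) = 8. P is now [[1, 4, 5, 6], [7]].
Step i=5: Q has 5 at row 1, column 4; remove that cell from P, ejecting 6. So w(5) = 6. P is now [[1, 4, 5], [7]].
Step i=4: Q has 4 at row 1, column 3; remove that cell from P, ejecting 5. So w(4) = 5. P is now [[1, 4], [7]].
Step i=3: Q has 3 at row 2, column 1; remove 7 from row 2 of P and reverse-bump: 7 enters row 1 and ejects 4. So w(3) = 4. P is now [[1, 7]].
Step i=2: Q has 2 at row 1, column 2; remove that cell from P, ejecting 7. So w(2) = 7. P is now [[1]].
Step i=1: Q has 1 at row 1, column 1; remove that cell from P, ejecting 1. So w(1) = 1. P is now [].

So w = 1 7 4 5 6 8 2 3.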